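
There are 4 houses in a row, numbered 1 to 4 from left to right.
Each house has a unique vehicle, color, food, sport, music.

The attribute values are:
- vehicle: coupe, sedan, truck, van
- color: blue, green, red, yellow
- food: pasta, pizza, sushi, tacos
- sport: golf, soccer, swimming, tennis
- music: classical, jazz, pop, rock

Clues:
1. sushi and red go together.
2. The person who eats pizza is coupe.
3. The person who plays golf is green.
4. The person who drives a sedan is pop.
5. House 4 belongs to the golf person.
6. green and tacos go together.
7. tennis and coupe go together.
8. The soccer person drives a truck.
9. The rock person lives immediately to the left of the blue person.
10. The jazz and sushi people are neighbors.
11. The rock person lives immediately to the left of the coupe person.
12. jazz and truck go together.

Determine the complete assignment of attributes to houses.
Solution:

House | Vehicle | Color | Food | Sport | Music
----------------------------------------------
  1   | truck | yellow | pasta | soccer | jazz
  2   | van | red | sushi | swimming | rock
  3   | coupe | blue | pizza | tennis | classical
  4   | sedan | green | tacos | golf | pop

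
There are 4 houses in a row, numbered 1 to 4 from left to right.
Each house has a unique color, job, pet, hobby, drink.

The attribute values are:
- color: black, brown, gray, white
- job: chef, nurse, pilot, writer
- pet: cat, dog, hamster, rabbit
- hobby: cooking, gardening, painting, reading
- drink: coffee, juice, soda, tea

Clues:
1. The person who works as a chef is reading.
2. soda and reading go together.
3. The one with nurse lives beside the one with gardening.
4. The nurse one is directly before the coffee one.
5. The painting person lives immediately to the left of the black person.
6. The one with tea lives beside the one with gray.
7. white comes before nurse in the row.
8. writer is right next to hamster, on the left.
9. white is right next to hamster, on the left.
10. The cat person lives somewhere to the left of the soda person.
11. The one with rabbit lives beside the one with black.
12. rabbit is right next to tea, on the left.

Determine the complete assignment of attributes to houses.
Solution:

House | Color | Job | Pet | Hobby | Drink
-----------------------------------------
  1   | white | writer | rabbit | painting | juice
  2   | black | nurse | hamster | cooking | tea
  3   | gray | pilot | cat | gardening | coffee
  4   | brown | chef | dog | reading | soda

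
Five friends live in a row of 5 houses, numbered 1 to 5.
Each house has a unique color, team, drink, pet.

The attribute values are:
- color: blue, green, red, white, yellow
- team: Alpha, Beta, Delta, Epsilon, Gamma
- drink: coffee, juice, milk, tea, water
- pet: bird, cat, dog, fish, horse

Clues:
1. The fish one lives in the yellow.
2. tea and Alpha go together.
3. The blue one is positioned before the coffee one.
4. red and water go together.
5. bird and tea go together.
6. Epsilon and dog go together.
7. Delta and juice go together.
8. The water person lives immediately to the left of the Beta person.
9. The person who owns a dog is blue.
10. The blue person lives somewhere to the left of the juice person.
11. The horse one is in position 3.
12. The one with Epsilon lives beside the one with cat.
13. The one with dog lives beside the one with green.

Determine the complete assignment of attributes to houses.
Solution:

House | Color | Team | Drink | Pet
----------------------------------
  1   | blue | Epsilon | milk | dog
  2   | green | Delta | juice | cat
  3   | red | Gamma | water | horse
  4   | yellow | Beta | coffee | fish
  5   | white | Alpha | tea | bird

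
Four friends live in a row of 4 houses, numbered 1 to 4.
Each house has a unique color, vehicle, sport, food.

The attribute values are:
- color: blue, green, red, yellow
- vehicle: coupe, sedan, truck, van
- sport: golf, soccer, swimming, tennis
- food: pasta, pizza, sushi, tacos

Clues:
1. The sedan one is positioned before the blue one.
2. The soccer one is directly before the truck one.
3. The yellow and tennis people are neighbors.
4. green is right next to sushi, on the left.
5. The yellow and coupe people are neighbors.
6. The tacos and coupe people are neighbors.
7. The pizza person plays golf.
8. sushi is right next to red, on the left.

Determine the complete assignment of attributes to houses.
Solution:

House | Color | Vehicle | Sport | Food
--------------------------------------
  1   | yellow | sedan | swimming | tacos
  2   | green | coupe | tennis | pasta
  3   | blue | van | soccer | sushi
  4   | red | truck | golf | pizza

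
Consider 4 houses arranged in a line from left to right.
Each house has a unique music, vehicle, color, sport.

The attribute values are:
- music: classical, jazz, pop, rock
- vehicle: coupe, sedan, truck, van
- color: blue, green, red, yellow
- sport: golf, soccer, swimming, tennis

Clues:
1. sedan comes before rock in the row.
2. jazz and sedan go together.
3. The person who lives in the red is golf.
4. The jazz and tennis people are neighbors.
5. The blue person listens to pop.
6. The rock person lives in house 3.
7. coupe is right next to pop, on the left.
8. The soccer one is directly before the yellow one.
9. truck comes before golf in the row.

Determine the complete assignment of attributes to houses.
Solution:

House | Music | Vehicle | Color | Sport
---------------------------------------
  1   | jazz | sedan | green | soccer
  2   | classical | truck | yellow | tennis
  3   | rock | coupe | red | golf
  4   | pop | van | blue | swimming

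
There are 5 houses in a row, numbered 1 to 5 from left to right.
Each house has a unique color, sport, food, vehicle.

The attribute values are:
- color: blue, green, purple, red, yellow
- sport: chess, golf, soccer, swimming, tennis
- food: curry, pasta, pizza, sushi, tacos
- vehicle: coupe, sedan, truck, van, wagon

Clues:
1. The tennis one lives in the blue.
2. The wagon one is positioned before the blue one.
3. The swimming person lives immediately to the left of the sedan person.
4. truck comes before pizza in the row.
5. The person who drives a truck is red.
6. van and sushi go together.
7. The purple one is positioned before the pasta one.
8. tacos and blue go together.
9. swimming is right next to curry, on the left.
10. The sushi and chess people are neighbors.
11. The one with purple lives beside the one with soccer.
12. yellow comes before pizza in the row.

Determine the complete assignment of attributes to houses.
Solution:

House | Color | Sport | Food | Vehicle
--------------------------------------
  1   | yellow | swimming | sushi | van
  2   | purple | chess | curry | sedan
  3   | red | soccer | pasta | truck
  4   | green | golf | pizza | wagon
  5   | blue | tennis | tacos | coupe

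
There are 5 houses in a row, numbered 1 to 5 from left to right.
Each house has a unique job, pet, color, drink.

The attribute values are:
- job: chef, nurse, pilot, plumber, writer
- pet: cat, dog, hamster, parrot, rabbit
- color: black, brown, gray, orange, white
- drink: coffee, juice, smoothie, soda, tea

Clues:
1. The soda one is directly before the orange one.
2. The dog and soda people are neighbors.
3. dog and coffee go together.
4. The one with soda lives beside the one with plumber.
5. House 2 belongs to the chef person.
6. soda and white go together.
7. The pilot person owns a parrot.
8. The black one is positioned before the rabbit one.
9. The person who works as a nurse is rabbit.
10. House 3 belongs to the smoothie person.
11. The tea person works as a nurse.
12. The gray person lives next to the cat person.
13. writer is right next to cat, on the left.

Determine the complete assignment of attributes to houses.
Solution:

House | Job | Pet | Color | Drink
---------------------------------
  1   | writer | dog | gray | coffee
  2   | chef | cat | white | soda
  3   | plumber | hamster | orange | smoothie
  4   | pilot | parrot | black | juice
  5   | nurse | rabbit | brown | tea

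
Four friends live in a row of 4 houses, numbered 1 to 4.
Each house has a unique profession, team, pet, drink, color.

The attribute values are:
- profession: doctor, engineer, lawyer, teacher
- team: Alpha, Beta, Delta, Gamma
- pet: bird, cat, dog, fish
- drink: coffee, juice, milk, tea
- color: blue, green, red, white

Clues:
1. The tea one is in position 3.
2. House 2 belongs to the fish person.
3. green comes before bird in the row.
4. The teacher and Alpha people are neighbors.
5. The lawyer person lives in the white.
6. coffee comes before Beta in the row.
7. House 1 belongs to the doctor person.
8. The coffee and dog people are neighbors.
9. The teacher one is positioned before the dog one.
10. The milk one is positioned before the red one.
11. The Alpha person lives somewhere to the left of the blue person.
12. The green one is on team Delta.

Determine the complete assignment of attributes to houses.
Solution:

House | Profession | Team | Pet | Drink | Color
-----------------------------------------------
  1   | doctor | Delta | cat | milk | green
  2   | teacher | Gamma | fish | coffee | red
  3   | lawyer | Alpha | dog | tea | white
  4   | engineer | Beta | bird | juice | blue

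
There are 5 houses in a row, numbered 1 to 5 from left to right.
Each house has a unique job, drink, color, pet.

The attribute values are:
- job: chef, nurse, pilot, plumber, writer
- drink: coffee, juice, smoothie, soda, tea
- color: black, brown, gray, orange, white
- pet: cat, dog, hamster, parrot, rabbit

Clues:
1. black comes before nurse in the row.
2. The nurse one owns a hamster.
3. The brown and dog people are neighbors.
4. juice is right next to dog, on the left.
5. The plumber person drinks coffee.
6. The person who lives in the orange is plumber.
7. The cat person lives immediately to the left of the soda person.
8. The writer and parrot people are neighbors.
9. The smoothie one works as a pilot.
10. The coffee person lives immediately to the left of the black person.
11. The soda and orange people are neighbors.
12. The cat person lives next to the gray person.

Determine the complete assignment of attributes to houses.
Solution:

House | Job | Drink | Color | Pet
---------------------------------
  1   | chef | juice | brown | cat
  2   | writer | soda | gray | dog
  3   | plumber | coffee | orange | parrot
  4   | pilot | smoothie | black | rabbit
  5   | nurse | tea | white | hamster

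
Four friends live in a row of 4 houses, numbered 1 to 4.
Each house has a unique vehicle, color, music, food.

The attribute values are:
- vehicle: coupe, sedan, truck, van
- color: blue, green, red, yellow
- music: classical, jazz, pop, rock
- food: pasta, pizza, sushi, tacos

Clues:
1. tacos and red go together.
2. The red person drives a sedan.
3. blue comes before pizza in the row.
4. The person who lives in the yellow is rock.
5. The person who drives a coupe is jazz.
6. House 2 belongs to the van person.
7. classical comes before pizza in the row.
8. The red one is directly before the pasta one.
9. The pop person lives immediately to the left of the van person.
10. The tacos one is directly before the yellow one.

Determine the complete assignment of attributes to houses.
Solution:

House | Vehicle | Color | Music | Food
--------------------------------------
  1   | sedan | red | pop | tacos
  2   | van | yellow | rock | pasta
  3   | truck | blue | classical | sushi
  4   | coupe | green | jazz | pizza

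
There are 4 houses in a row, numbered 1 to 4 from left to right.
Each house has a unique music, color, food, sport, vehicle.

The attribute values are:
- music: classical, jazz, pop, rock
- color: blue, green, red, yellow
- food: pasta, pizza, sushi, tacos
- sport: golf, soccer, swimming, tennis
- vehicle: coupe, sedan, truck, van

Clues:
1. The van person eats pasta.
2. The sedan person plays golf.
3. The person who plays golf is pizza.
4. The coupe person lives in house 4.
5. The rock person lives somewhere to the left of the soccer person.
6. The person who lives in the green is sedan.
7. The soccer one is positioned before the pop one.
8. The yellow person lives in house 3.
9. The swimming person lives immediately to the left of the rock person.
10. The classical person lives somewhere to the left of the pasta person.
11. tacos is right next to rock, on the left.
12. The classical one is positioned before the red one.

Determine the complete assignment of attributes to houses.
Solution:

House | Music | Color | Food | Sport | Vehicle
----------------------------------------------
  1   | classical | blue | tacos | swimming | truck
  2   | rock | green | pizza | golf | sedan
  3   | jazz | yellow | pasta | soccer | van
  4   | pop | red | sushi | tennis | coupe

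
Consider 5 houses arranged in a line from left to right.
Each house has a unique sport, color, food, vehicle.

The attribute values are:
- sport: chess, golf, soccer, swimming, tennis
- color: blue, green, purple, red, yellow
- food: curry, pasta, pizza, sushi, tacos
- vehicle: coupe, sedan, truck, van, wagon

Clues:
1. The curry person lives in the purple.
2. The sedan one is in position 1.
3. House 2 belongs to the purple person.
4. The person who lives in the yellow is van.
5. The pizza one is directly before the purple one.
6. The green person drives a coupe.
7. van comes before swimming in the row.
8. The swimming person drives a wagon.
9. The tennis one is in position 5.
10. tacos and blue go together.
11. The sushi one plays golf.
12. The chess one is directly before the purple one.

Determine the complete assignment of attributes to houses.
Solution:

House | Sport | Color | Food | Vehicle
--------------------------------------
  1   | chess | red | pizza | sedan
  2   | soccer | purple | curry | truck
  3   | golf | yellow | sushi | van
  4   | swimming | blue | tacos | wagon
  5   | tennis | green | pasta | coupe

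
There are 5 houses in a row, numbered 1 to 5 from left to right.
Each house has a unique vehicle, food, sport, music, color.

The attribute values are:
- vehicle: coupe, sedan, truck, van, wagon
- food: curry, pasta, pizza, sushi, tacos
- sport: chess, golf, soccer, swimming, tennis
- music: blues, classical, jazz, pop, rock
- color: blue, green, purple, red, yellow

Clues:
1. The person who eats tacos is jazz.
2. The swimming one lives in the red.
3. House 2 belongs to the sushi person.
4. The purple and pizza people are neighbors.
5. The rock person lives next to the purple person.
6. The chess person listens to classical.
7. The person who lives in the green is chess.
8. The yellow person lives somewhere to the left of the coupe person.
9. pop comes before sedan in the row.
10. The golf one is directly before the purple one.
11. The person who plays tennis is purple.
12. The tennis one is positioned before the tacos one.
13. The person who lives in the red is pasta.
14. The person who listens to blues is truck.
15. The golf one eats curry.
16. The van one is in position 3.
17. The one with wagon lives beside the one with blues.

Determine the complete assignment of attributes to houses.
Solution:

House | Vehicle | Food | Sport | Music | Color
----------------------------------------------
  1   | wagon | curry | golf | rock | yellow
  2   | truck | sushi | tennis | blues | purple
  3   | van | pizza | chess | classical | green
  4   | coupe | pasta | swimming | pop | red
  5   | sedan | tacos | soccer | jazz | blue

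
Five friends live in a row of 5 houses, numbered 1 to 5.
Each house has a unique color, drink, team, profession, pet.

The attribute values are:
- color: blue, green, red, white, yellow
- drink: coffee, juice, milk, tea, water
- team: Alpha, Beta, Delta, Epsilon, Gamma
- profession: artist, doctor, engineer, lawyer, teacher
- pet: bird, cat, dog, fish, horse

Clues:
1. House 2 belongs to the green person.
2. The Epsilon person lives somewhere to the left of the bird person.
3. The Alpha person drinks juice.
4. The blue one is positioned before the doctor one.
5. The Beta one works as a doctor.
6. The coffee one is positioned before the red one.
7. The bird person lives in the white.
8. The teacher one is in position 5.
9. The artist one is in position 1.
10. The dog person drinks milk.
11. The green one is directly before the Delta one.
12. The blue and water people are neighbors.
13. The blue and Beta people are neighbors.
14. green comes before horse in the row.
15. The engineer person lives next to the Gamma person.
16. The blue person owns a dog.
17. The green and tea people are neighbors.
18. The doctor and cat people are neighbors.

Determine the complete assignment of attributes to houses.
Solution:

House | Color | Drink | Team | Profession | Pet
-----------------------------------------------
  1   | blue | milk | Epsilon | artist | dog
  2   | green | water | Beta | doctor | fish
  3   | yellow | tea | Delta | engineer | cat
  4   | white | coffee | Gamma | lawyer | bird
  5   | red | juice | Alpha | teacher | horse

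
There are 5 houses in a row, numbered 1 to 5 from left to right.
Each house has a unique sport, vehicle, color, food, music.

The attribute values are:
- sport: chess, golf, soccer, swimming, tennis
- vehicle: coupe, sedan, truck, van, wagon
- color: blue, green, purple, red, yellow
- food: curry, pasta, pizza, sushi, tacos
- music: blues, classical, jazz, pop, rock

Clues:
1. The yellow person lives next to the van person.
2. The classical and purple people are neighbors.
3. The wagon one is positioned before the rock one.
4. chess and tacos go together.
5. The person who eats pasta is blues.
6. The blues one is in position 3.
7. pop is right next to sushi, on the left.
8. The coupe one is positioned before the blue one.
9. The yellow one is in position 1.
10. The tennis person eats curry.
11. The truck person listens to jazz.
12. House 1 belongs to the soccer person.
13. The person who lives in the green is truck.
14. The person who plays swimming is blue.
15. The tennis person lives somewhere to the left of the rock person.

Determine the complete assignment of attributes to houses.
Solution:

House | Sport | Vehicle | Color | Food | Music
----------------------------------------------
  1   | soccer | coupe | yellow | pizza | pop
  2   | swimming | van | blue | sushi | classical
  3   | golf | wagon | purple | pasta | blues
  4   | tennis | truck | green | curry | jazz
  5   | chess | sedan | red | tacos | rock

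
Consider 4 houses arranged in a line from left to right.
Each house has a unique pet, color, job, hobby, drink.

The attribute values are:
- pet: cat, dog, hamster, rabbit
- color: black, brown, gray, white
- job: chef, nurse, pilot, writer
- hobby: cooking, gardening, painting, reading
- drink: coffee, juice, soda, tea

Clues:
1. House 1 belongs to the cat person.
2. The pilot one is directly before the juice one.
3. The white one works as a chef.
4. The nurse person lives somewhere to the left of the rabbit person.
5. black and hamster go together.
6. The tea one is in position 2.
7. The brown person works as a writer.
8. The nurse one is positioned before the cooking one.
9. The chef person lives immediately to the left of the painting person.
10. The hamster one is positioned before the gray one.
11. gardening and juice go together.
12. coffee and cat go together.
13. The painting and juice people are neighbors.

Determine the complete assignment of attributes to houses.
Solution:

House | Pet | Color | Job | Hobby | Drink
-----------------------------------------
  1   | cat | white | chef | reading | coffee
  2   | hamster | black | pilot | painting | tea
  3   | dog | gray | nurse | gardening | juice
  4   | rabbit | brown | writer | cooking | soda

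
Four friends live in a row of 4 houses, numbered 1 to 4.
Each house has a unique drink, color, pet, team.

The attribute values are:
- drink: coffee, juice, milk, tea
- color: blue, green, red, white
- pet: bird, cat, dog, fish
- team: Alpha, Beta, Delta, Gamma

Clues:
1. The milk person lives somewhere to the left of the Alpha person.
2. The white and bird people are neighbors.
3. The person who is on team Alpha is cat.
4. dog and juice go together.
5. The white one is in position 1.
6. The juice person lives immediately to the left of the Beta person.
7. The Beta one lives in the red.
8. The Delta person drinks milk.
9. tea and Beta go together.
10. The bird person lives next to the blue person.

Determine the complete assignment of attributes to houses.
Solution:

House | Drink | Color | Pet | Team
----------------------------------
  1   | juice | white | dog | Gamma
  2   | tea | red | bird | Beta
  3   | milk | blue | fish | Delta
  4   | coffee | green | cat | Alpha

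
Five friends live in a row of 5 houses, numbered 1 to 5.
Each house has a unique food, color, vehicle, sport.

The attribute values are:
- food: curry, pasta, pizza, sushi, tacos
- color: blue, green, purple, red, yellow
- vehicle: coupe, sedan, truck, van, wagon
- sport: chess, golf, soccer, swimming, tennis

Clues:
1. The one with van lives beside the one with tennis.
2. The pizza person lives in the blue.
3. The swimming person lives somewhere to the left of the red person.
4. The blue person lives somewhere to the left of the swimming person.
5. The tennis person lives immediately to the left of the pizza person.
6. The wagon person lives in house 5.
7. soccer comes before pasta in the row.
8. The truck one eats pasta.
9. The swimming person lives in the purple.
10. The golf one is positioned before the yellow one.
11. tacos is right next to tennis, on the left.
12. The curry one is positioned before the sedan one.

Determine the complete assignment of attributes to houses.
Solution:

House | Food | Color | Vehicle | Sport
--------------------------------------
  1   | tacos | green | van | golf
  2   | curry | yellow | coupe | tennis
  3   | pizza | blue | sedan | soccer
  4   | pasta | purple | truck | swimming
  5   | sushi | red | wagon | chess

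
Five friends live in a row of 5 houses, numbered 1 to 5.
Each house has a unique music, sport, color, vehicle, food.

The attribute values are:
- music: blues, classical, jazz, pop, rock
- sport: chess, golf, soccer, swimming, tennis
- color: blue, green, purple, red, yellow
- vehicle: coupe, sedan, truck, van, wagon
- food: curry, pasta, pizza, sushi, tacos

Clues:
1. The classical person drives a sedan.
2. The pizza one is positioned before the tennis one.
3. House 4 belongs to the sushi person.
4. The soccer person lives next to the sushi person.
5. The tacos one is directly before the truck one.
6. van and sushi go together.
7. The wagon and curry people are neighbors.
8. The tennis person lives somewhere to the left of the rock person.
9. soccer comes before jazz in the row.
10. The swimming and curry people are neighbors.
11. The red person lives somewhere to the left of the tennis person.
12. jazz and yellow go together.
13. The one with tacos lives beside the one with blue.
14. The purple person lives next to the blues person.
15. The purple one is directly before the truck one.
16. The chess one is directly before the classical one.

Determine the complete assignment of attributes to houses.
Solution:

House | Music | Sport | Color | Vehicle | Food
----------------------------------------------
  1   | pop | swimming | purple | wagon | tacos
  2   | blues | chess | blue | truck | curry
  3   | classical | soccer | red | sedan | pizza
  4   | jazz | tennis | yellow | van | sushi
  5   | rock | golf | green | coupe | pasta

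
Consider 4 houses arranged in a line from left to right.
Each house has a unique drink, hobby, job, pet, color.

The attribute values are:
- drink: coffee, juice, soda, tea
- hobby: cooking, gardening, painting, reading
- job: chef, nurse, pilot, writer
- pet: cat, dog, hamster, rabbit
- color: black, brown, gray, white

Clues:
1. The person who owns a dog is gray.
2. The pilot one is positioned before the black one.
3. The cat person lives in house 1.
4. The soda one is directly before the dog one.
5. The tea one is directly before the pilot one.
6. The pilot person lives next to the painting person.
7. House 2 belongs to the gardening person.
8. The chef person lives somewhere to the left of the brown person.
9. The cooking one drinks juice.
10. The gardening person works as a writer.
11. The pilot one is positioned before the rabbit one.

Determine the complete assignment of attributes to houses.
Solution:

House | Drink | Hobby | Job | Pet | Color
-----------------------------------------
  1   | soda | reading | chef | cat | white
  2   | tea | gardening | writer | dog | gray
  3   | juice | cooking | pilot | hamster | brown
  4   | coffee | painting | nurse | rabbit | black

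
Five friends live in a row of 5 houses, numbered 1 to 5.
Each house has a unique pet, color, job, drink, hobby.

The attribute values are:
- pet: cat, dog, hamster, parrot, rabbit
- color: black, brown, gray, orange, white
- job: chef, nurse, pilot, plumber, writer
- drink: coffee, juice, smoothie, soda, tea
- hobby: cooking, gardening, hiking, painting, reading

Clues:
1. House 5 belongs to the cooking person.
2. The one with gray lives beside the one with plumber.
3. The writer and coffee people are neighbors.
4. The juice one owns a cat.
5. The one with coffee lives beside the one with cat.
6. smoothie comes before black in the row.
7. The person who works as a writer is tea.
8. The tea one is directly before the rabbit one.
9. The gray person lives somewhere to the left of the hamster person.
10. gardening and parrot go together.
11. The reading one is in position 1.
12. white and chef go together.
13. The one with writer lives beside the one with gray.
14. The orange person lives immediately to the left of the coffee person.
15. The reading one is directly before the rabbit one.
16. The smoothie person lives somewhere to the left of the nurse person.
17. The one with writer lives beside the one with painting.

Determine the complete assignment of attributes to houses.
Solution:

House | Pet | Color | Job | Drink | Hobby
-----------------------------------------
  1   | dog | orange | writer | tea | reading
  2   | rabbit | gray | pilot | coffee | painting
  3   | cat | brown | plumber | juice | hiking
  4   | parrot | white | chef | smoothie | gardening
  5   | hamster | black | nurse | soda | cooking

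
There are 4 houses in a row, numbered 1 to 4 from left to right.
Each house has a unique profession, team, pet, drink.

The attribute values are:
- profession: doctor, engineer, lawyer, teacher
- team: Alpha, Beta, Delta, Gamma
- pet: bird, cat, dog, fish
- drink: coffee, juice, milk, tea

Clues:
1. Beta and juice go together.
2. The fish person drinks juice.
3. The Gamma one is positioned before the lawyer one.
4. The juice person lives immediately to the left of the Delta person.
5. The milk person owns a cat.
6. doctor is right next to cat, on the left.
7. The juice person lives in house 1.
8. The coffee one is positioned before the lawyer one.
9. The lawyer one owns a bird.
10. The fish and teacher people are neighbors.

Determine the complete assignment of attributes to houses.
Solution:

House | Profession | Team | Pet | Drink
---------------------------------------
  1   | doctor | Beta | fish | juice
  2   | teacher | Delta | cat | milk
  3   | engineer | Gamma | dog | coffee
  4   | lawyer | Alpha | bird | tea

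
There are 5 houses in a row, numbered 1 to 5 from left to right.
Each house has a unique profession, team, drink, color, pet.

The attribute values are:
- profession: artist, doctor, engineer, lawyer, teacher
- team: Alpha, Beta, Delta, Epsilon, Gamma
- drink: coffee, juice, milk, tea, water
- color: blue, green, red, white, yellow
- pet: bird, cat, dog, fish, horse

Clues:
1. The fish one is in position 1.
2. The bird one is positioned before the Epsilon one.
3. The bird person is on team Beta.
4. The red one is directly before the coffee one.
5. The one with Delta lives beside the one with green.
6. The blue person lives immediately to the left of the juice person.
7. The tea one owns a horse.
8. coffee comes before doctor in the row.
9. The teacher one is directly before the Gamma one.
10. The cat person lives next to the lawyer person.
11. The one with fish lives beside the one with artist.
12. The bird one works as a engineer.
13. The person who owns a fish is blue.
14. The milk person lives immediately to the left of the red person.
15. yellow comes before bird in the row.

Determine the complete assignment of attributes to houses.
Solution:

House | Profession | Team | Drink | Color | Pet
-----------------------------------------------
  1   | teacher | Alpha | milk | blue | fish
  2   | artist | Gamma | juice | red | cat
  3   | lawyer | Delta | coffee | yellow | dog
  4   | engineer | Beta | water | green | bird
  5   | doctor | Epsilon | tea | white | horse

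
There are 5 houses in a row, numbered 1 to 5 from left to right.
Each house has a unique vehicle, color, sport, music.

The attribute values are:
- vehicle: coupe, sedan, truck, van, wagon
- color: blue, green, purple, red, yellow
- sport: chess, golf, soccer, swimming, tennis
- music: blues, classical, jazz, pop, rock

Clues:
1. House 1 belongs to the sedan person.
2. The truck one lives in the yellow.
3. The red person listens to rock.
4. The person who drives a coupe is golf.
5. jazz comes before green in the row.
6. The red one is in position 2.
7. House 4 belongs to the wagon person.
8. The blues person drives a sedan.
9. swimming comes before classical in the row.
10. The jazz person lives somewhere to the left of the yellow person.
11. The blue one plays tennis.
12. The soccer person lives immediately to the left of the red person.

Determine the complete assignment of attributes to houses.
Solution:

House | Vehicle | Color | Sport | Music
---------------------------------------
  1   | sedan | purple | soccer | blues
  2   | coupe | red | golf | rock
  3   | van | blue | tennis | jazz
  4   | wagon | green | swimming | pop
  5   | truck | yellow | chess | classical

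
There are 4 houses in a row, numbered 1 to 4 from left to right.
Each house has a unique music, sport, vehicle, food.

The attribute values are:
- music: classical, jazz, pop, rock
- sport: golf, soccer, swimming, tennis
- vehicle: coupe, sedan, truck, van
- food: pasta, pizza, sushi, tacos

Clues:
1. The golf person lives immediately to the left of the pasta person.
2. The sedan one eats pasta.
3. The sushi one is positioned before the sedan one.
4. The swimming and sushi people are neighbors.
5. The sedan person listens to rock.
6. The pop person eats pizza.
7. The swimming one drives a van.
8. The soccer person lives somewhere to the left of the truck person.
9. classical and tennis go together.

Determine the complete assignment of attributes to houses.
Solution:

House | Music | Sport | Vehicle | Food
--------------------------------------
  1   | pop | swimming | van | pizza
  2   | jazz | golf | coupe | sushi
  3   | rock | soccer | sedan | pasta
  4   | classical | tennis | truck | tacos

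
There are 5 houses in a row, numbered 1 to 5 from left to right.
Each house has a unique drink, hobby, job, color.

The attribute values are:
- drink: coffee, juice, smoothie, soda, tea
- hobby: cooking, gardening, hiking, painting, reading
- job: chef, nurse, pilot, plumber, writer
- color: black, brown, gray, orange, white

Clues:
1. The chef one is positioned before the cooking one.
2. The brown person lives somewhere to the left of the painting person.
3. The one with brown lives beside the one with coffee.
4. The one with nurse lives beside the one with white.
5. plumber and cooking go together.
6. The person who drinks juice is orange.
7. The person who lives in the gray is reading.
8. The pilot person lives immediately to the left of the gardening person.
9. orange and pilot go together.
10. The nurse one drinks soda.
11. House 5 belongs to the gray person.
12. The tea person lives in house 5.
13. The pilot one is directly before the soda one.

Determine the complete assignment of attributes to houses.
Solution:

House | Drink | Hobby | Job | Color
-----------------------------------
  1   | juice | hiking | pilot | orange
  2   | soda | gardening | nurse | brown
  3   | coffee | painting | chef | white
  4   | smoothie | cooking | plumber | black
  5   | tea | reading | writer | gray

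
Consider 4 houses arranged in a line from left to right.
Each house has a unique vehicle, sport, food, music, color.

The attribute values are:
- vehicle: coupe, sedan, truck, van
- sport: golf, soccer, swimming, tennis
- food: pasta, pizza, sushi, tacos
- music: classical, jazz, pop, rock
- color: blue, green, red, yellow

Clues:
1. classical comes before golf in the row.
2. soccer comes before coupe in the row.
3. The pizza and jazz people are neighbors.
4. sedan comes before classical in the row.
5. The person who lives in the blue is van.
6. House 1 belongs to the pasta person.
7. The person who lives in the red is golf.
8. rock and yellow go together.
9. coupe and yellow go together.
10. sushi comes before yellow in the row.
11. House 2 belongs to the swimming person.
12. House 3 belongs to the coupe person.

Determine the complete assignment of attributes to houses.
Solution:

House | Vehicle | Sport | Food | Music | Color
----------------------------------------------
  1   | sedan | soccer | pasta | pop | green
  2   | van | swimming | sushi | classical | blue
  3   | coupe | tennis | pizza | rock | yellow
  4   | truck | golf | tacos | jazz | red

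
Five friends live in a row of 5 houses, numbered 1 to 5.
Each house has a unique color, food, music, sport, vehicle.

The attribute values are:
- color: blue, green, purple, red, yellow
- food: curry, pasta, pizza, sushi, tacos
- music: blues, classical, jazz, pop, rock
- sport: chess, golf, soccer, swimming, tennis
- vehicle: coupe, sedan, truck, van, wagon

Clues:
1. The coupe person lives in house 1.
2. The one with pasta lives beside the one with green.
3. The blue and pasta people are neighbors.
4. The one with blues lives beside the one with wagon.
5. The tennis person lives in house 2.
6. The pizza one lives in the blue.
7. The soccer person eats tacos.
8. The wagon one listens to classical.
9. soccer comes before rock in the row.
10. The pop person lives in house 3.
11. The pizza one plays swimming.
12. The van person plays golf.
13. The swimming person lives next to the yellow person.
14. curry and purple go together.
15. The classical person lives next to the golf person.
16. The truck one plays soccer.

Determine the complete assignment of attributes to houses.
Solution:

House | Color | Food | Music | Sport | Vehicle
----------------------------------------------
  1   | blue | pizza | blues | swimming | coupe
  2   | yellow | pasta | classical | tennis | wagon
  3   | green | sushi | pop | golf | van
  4   | red | tacos | jazz | soccer | truck
  5   | purple | curry | rock | chess | sedan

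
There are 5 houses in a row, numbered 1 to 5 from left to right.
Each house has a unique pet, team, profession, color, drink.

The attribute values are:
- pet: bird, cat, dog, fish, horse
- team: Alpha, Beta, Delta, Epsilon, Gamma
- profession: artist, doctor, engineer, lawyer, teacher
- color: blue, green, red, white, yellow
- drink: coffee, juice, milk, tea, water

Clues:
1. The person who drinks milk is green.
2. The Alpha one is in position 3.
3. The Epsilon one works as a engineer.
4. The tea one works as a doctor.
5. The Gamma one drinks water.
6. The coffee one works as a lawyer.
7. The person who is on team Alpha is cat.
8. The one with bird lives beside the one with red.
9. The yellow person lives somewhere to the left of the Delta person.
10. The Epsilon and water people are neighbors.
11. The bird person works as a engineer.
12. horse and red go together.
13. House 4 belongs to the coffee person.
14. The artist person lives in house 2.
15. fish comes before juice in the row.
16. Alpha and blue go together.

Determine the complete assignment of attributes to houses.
Solution:

House | Pet | Team | Profession | Color | Drink
-----------------------------------------------
  1   | bird | Epsilon | engineer | green | milk
  2   | horse | Gamma | artist | red | water
  3   | cat | Alpha | doctor | blue | tea
  4   | fish | Beta | lawyer | yellow | coffee
  5   | dog | Delta | teacher | white | juice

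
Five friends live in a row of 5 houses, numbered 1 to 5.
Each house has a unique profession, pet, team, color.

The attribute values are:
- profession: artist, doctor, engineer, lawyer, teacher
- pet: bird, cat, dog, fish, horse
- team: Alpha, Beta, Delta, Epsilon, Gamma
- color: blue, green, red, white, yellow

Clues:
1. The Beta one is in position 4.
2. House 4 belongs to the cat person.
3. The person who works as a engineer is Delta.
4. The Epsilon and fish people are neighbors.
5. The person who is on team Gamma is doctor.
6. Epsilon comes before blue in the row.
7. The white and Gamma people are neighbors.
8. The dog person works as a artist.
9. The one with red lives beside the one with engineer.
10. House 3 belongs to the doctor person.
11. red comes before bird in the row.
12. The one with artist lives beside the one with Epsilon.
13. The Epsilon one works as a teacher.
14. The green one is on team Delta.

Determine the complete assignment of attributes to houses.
Solution:

House | Profession | Pet | Team | Color
---------------------------------------
  1   | artist | dog | Alpha | yellow
  2   | teacher | horse | Epsilon | white
  3   | doctor | fish | Gamma | blue
  4   | lawyer | cat | Beta | red
  5   | engineer | bird | Delta | green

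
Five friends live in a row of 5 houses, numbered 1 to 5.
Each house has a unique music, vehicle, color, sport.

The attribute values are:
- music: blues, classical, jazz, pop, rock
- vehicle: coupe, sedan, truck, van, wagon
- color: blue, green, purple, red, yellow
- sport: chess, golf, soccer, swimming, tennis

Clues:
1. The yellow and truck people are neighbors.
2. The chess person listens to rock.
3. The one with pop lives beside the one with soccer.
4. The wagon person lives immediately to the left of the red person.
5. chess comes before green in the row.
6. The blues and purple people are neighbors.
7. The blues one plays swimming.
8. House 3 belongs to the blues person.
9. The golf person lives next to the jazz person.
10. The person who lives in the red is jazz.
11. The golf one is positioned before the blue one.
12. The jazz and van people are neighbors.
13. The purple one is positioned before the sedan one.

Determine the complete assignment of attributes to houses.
Solution:

House | Music | Vehicle | Color | Sport
---------------------------------------
  1   | pop | wagon | yellow | golf
  2   | jazz | truck | red | soccer
  3   | blues | van | blue | swimming
  4   | rock | coupe | purple | chess
  5   | classical | sedan | green | tennis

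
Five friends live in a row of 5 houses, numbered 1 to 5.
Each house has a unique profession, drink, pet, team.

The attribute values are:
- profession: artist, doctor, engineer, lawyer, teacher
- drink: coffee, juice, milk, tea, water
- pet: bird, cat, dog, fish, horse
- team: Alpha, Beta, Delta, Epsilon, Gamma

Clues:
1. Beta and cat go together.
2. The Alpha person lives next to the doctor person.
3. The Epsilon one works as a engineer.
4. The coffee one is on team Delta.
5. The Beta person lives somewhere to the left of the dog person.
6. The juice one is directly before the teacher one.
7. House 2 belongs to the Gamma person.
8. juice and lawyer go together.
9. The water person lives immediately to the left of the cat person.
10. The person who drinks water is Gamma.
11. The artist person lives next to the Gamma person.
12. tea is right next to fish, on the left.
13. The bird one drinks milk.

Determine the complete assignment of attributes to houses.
Solution:

House | Profession | Drink | Pet | Team
---------------------------------------
  1   | artist | tea | horse | Alpha
  2   | doctor | water | fish | Gamma
  3   | lawyer | juice | cat | Beta
  4   | teacher | coffee | dog | Delta
  5   | engineer | milk | bird | Epsilon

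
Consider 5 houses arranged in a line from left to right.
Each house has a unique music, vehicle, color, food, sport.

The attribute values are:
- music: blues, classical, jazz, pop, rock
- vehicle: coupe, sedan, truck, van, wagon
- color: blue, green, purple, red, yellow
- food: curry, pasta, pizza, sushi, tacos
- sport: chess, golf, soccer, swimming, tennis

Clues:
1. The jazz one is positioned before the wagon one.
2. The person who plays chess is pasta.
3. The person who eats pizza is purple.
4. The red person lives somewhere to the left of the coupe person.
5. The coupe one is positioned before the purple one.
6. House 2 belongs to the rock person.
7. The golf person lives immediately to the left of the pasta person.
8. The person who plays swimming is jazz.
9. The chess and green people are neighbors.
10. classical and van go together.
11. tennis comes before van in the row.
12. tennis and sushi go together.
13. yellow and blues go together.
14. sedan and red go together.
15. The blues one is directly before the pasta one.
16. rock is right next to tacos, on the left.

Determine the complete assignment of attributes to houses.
Solution:

House | Music | Vehicle | Color | Food | Sport
----------------------------------------------
  1   | blues | truck | yellow | curry | golf
  2   | rock | sedan | red | pasta | chess
  3   | jazz | coupe | green | tacos | swimming
  4   | pop | wagon | blue | sushi | tennis
  5   | classical | van | purple | pizza | soccer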